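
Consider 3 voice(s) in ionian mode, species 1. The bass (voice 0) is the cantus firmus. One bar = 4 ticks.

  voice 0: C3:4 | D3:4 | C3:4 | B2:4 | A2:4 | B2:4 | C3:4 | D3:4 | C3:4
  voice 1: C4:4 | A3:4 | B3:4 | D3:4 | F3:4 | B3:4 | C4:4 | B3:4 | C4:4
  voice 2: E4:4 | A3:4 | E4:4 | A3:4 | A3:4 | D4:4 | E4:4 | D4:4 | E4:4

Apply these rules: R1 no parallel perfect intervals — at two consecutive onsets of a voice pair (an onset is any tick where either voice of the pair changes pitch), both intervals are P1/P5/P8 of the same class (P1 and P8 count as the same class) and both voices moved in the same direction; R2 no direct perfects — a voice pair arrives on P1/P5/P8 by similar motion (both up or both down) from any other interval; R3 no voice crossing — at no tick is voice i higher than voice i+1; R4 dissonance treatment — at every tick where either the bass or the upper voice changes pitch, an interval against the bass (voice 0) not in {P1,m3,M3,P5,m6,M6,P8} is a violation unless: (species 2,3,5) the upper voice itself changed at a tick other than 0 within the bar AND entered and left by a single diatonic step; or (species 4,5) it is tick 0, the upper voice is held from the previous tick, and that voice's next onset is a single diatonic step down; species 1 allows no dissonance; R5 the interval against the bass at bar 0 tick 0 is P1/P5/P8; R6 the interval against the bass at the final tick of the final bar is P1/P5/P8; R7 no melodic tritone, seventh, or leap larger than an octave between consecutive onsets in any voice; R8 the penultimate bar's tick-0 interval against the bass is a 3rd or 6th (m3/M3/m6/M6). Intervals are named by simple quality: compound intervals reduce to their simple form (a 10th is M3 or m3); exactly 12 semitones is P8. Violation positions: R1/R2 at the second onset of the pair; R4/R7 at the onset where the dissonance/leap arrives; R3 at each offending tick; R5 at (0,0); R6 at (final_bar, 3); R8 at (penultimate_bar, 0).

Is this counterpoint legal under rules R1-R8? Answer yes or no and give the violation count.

bar 0: v0=C3 v1=C4 v2=E4 (M3)
bar 1: v0=D3 v1=A3 v2=A3 (P5)
bar 2: v0=C3 v1=B3 v2=E4 (M3)
bar 3: v0=B2 v1=D3 v2=A3 (m7)
bar 4: v0=A2 v1=F3 v2=A3 (P8)
bar 5: v0=B2 v1=B3 v2=D4 (m3)
bar 6: v0=C3 v1=C4 v2=E4 (M3)
bar 7: v0=D3 v1=B3 v2=D4 (P8)
bar 8: v0=C3 v1=C4 v2=E4 (M3)
  R5 @ bar0.0: opens on M3
  R2 @ bar1.0: C4/E4 M3 -> A3/A3 P1 similar
  R4 @ bar2.0: C3/B3 M7 untreated
  R2 @ bar3.0: B3/E4 P4 -> D3/A3 P5 similar
  R4 @ bar3.0: B2/A3 m7 untreated
  R2 @ bar5.0: A2/F3 m6 -> B2/B3 P8 similar
  R7 @ bar5.0: F3->B3 leap 6st
  R1 @ bar6.0: B2/B3 P8 -> C3/C4 P8 similar
  R8 @ bar7.0: penult P8 not 3rd/6th
  R6 @ bar8.3: closes on M3

No (10 violations)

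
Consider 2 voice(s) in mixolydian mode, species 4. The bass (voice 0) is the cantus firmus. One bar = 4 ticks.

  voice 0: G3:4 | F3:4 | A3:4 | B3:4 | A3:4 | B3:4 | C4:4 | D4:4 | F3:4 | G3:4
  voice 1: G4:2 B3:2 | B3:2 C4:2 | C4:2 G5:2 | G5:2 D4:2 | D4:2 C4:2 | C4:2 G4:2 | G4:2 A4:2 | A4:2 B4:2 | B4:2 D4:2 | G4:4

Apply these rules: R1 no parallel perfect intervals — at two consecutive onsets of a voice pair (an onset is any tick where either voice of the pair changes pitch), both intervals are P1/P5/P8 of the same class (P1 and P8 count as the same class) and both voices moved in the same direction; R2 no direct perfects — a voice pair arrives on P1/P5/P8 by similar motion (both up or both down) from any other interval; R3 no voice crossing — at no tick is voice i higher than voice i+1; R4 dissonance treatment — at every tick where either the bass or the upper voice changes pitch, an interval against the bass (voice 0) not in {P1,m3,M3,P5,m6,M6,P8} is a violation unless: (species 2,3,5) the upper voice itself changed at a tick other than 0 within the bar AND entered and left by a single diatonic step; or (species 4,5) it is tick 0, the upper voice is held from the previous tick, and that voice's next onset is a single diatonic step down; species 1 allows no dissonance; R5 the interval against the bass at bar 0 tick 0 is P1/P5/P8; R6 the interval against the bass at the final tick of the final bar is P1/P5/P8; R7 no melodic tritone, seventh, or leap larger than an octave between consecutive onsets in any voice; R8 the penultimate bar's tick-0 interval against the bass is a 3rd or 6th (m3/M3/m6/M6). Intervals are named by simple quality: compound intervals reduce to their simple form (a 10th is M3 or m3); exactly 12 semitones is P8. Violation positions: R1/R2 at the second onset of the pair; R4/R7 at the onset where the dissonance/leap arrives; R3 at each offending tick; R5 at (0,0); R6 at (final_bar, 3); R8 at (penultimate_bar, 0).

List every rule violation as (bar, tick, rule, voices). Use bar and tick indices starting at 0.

bar 0: v0=G3 v1=G4 downbeat P8
bar 1: v0=F3 v1=B3 downbeat TT
bar 2: v0=A3 v1=C4 downbeat m3
bar 3: v0=B3 v1=G5 downbeat m6
bar 4: v0=A3 v1=D4 downbeat P4
bar 5: v0=B3 v1=C4 downbeat m2
bar 6: v0=C4 v1=G4 downbeat P5
bar 7: v0=D4 v1=A4 downbeat P5
bar 8: v0=F3 v1=B4 downbeat TT
bar 9: v0=G3 v1=G4 downbeat P8
  -> R4 @ bar 1 tick 0 v(0, 1): F3/B3 TT untreated
  -> R4 @ bar 2 tick 2 v(0, 1): A3/G5 m7 untreated
  -> R7 @ bar 2 tick 2 v(1,): C4->G5 leap 19st
  -> R7 @ bar 3 tick 2 v(1,): G5->D4 leap 17st
  -> R4 @ bar 5 tick 0 v(0, 1): B3/C4 m2 untreated
  -> R4 @ bar 8 tick 0 v(0, 1): F3/B4 TT untreated
  -> R8 @ bar 8 tick 0 v(0, 1): penult TT not 3rd/6th
  -> R2 @ bar 9 tick 0 v(0, 1): F3/D4 M6 -> G3/G4 P8 similar

(1, 0, R4, (0, 1))
(2, 2, R4, (0, 1))
(2, 2, R7, (1,))
(3, 2, R7, (1,))
(5, 0, R4, (0, 1))
(8, 0, R4, (0, 1))
(8, 0, R8, (0, 1))
(9, 0, R2, (0, 1))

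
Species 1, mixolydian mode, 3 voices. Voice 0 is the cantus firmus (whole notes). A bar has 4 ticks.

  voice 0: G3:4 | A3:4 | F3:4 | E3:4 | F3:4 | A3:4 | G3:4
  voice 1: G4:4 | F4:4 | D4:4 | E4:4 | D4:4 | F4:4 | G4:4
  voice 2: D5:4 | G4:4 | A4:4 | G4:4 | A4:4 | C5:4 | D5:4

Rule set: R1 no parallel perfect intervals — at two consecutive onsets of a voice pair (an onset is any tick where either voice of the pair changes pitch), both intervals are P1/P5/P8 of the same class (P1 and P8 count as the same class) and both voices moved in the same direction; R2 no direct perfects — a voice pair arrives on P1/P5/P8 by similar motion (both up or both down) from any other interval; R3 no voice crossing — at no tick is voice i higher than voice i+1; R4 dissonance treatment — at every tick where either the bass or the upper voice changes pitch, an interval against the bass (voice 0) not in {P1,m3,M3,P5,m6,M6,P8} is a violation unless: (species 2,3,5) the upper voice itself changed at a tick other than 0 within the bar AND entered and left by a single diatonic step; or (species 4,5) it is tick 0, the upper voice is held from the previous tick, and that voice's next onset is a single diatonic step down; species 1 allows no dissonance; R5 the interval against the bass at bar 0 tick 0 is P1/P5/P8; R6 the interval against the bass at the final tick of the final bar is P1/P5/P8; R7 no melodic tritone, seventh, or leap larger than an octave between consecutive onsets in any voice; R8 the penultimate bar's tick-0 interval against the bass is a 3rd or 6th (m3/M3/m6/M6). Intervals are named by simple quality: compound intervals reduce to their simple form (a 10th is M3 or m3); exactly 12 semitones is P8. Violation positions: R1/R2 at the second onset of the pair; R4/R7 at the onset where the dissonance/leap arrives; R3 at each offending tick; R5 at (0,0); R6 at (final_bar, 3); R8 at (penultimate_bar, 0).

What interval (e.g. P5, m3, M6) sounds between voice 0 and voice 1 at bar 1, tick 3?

m6

voice 0=A3 voice 1=F4 -> m6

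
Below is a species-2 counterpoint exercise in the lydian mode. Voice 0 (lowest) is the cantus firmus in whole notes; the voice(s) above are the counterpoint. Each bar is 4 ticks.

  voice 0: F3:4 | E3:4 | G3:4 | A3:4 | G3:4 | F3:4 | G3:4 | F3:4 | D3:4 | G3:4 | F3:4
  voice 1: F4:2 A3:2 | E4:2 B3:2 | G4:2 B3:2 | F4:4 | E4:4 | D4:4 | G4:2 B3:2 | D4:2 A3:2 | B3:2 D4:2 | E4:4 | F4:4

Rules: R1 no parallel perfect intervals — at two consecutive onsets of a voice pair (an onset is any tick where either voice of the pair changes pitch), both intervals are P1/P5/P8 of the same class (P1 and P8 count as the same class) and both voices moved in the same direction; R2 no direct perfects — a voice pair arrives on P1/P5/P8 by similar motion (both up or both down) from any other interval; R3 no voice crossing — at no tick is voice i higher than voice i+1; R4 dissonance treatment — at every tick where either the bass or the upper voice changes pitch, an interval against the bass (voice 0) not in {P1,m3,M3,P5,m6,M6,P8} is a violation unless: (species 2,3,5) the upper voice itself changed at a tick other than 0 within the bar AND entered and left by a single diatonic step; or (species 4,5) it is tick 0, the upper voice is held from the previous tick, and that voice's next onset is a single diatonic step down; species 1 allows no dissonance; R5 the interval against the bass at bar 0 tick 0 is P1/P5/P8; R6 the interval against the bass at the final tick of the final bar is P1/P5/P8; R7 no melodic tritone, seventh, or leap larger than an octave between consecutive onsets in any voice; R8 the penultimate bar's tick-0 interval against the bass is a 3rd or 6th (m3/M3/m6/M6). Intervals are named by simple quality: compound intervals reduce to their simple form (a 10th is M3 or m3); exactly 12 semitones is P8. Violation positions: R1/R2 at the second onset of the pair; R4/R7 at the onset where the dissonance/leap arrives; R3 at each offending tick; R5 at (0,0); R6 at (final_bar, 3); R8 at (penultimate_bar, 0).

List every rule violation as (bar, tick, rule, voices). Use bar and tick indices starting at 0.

(2, 0, R2, (0, 1))
(3, 0, R7, (1,))
(6, 0, R2, (0, 1))

bar 0: v0=F3 v1=F4 downbeat P8
bar 1: v0=E3 v1=E4 downbeat P8
bar 2: v0=G3 v1=G4 downbeat P8
bar 3: v0=A3 v1=F4 downbeat m6
bar 4: v0=G3 v1=E4 downbeat M6
bar 5: v0=F3 v1=D4 downbeat M6
bar 6: v0=G3 v1=G4 downbeat P8
bar 7: v0=F3 v1=D4 downbeat M6
bar 8: v0=D3 v1=B3 downbeat M6
bar 9: v0=G3 v1=E4 downbeat M6
bar 10: v0=F3 v1=F4 downbeat P8
  -> R2 @ bar 2 tick 0 v(0, 1): E3/B3 P5 -> G3/G4 P8 similar
  -> R7 @ bar 3 tick 0 v(1,): B3->F4 leap 6st
  -> R2 @ bar 6 tick 0 v(0, 1): F3/D4 M6 -> G3/G4 P8 similar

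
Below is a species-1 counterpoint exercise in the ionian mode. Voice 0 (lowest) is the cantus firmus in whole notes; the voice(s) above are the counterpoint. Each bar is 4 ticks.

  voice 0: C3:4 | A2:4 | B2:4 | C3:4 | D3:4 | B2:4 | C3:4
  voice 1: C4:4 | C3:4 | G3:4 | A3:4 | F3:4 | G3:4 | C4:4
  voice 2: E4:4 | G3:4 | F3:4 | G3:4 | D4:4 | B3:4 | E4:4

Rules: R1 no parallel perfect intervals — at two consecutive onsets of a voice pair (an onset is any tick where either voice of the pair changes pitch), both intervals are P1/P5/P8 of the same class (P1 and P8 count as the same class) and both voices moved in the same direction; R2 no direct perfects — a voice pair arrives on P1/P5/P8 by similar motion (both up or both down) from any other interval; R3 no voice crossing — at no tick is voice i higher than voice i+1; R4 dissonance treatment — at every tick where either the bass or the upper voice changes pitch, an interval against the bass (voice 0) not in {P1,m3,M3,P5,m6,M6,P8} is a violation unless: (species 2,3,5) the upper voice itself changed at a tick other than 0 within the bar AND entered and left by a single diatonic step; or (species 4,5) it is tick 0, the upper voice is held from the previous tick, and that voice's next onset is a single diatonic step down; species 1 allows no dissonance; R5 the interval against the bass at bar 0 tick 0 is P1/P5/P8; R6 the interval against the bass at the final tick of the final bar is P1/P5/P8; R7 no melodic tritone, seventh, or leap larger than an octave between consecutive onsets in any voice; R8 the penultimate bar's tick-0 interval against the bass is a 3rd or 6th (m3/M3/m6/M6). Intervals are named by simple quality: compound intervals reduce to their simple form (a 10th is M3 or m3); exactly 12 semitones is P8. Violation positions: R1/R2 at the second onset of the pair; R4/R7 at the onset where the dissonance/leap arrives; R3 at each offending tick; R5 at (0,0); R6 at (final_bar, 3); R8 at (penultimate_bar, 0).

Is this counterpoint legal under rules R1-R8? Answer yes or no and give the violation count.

bar 0: v0=C3 v1=C4 v2=E4 (M3)
bar 1: v0=A2 v1=C3 v2=G3 (m7)
bar 2: v0=B2 v1=G3 v2=F3 (TT)
bar 3: v0=C3 v1=A3 v2=G3 (P5)
bar 4: v0=D3 v1=F3 v2=D4 (P8)
bar 5: v0=B2 v1=G3 v2=B3 (P8)
bar 6: v0=C3 v1=C4 v2=E4 (M3)
  R5 @ bar0.0: opens on M3
  R2 @ bar1.0: C4/E4 M3 -> C3/G3 P5 similar
  R4 @ bar1.0: A2/G3 m7 untreated
  R3 @ bar2.0: G3 above F3
  R4 @ bar2.0: B2/F3 TT untreated
  R3 @ bar2.1: G3 above F3
  R3 @ bar2.2: G3 above F3
  R3 @ bar2.3: G3 above F3
  R2 @ bar3.0: B2/F3 TT -> C3/G3 P5 similar
  R3 @ bar3.0: A3 above G3
  R3 @ bar3.1: A3 above G3
  R3 @ bar3.2: A3 above G3
  R3 @ bar3.3: A3 above G3
  R2 @ bar4.0: C3/G3 P5 -> D3/D4 P8 similar
  R1 @ bar5.0: D3/D4 P8 -> B2/B3 P8 similar
  R8 @ bar5.0: penult P8 not 3rd/6th
  R2 @ bar6.0: B2/G3 m6 -> C3/C4 P8 similar
  R6 @ bar6.3: closes on M3

No (18 violations)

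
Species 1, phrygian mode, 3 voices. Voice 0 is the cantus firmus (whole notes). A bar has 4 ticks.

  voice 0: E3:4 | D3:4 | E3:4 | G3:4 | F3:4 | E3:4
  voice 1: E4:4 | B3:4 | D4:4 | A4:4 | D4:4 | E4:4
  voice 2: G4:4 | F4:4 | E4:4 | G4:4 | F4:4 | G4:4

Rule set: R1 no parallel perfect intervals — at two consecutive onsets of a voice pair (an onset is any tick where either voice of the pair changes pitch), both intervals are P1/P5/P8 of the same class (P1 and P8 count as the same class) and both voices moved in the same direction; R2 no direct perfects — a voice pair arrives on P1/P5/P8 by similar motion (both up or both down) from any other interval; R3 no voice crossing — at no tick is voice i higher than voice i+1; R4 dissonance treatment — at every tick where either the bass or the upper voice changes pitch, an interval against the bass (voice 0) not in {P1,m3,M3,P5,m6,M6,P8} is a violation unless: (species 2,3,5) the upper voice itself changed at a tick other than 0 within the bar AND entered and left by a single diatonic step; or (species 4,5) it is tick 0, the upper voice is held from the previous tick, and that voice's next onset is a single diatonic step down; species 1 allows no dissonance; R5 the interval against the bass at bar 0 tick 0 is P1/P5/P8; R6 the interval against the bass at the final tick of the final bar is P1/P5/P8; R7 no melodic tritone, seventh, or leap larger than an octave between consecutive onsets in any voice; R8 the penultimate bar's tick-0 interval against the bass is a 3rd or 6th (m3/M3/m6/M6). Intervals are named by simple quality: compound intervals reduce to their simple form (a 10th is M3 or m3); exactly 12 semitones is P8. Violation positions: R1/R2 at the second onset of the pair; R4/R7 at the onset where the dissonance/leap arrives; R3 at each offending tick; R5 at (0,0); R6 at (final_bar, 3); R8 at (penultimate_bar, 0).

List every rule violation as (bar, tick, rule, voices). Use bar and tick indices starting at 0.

bar 0: v0=E3 v1=E4 v2=G4 downbeat m3
bar 1: v0=D3 v1=B3 v2=F4 downbeat m3
bar 2: v0=E3 v1=D4 v2=E4 downbeat P8
bar 3: v0=G3 v1=A4 v2=G4 downbeat P8
bar 4: v0=F3 v1=D4 v2=F4 downbeat P8
bar 5: v0=E3 v1=E4 v2=G4 downbeat m3
  -> R5 @ bar 0 tick 0 v(0, 2): opens on m3
  -> R4 @ bar 2 tick 0 v(0, 1): E3/D4 m7 untreated
  -> R1 @ bar 3 tick 0 v(0, 2): E3/E4 P8 -> G3/G4 P8 similar
  -> R3 @ bar 3 tick 0 v(1, 2): A4 above G4
  -> R4 @ bar 3 tick 0 v(0, 1): G3/A4 M2 untreated
  -> R3 @ bar 3 tick 1 v(1, 2): A4 above G4
  -> R3 @ bar 3 tick 2 v(1, 2): A4 above G4
  -> R3 @ bar 3 tick 3 v(1, 2): A4 above G4
  -> R1 @ bar 4 tick 0 v(0, 2): G3/G4 P8 -> F3/F4 P8 similar
  -> R8 @ bar 4 tick 0 v(0, 2): penult P8 not 3rd/6th
  -> R6 @ bar 5 tick 3 v(0, 2): closes on m3

(0, 0, R5, (0, 2))
(2, 0, R4, (0, 1))
(3, 0, R1, (0, 2))
(3, 0, R3, (1, 2))
(3, 0, R4, (0, 1))
(3, 1, R3, (1, 2))
(3, 2, R3, (1, 2))
(3, 3, R3, (1, 2))
(4, 0, R1, (0, 2))
(4, 0, R8, (0, 2))
(5, 3, R6, (0, 2))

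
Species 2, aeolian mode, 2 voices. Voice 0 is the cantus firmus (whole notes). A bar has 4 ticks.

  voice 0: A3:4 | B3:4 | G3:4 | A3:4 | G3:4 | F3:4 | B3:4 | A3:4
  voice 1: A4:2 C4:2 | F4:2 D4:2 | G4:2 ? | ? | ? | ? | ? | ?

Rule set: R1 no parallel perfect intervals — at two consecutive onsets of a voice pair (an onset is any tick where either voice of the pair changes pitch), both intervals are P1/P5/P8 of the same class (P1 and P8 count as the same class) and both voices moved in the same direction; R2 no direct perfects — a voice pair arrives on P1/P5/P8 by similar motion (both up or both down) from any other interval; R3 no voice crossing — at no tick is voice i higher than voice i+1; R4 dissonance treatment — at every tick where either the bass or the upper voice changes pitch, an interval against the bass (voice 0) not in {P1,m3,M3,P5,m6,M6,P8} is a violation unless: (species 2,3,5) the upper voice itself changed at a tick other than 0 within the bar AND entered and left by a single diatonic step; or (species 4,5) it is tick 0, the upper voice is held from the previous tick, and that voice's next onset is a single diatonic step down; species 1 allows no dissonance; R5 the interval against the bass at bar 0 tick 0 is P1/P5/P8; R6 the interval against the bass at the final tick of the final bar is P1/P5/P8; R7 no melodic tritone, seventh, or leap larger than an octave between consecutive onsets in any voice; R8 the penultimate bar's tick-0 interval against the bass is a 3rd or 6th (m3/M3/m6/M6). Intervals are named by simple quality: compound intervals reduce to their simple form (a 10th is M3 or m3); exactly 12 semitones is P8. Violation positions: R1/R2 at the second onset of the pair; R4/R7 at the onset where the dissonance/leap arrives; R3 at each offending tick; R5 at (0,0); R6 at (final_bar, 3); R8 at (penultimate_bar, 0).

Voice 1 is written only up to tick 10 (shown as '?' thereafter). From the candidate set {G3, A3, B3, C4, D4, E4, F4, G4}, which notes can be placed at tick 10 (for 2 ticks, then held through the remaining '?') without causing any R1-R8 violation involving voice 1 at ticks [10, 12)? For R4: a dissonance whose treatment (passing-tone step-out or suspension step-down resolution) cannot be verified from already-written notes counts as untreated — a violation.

G3: legal
A3: violates R4,R7
B3: legal
C4: violates R4
D4: legal
E4: legal
F4: violates R4
G4: legal

{B3, D4, E4, G3, G4}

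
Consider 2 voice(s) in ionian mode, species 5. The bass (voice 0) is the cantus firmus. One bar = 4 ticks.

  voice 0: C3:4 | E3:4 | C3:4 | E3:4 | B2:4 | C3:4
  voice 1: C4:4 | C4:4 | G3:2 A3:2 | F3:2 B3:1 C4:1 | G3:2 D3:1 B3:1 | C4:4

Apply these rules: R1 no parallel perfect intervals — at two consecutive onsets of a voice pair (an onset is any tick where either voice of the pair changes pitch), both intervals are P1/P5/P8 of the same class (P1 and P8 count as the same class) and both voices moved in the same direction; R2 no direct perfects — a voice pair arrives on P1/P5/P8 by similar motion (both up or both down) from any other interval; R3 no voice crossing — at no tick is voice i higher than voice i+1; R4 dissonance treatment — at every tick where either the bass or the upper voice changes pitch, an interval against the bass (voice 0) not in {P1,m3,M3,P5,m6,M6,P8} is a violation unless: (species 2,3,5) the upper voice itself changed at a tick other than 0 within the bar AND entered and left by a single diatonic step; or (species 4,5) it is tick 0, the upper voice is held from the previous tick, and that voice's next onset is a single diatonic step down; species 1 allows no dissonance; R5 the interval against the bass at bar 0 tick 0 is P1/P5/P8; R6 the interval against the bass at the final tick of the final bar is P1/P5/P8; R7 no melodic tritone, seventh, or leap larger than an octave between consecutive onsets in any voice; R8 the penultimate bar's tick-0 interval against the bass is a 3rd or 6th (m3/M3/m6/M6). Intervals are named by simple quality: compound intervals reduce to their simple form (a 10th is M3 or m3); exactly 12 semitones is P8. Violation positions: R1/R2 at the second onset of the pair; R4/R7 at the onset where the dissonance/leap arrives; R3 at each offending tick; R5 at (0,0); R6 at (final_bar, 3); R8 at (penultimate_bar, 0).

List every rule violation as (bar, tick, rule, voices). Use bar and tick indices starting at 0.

bar 0: v0=C3 v1=C4 downbeat P8
bar 1: v0=E3 v1=C4 downbeat m6
bar 2: v0=C3 v1=G3 downbeat P5
bar 3: v0=E3 v1=F3 downbeat m2
bar 4: v0=B2 v1=G3 downbeat m6
bar 5: v0=C3 v1=C4 downbeat P8
  -> R2 @ bar 2 tick 0 v(0, 1): E3/C4 m6 -> C3/G3 P5 similar
  -> R4 @ bar 3 tick 0 v(0, 1): E3/F3 m2 untreated
  -> R7 @ bar 3 tick 2 v(1,): F3->B3 leap 6st
  -> R1 @ bar 5 tick 0 v(0, 1): B2/B3 P8 -> C3/C4 P8 similar

(2, 0, R2, (0, 1))
(3, 0, R4, (0, 1))
(3, 2, R7, (1,))
(5, 0, R1, (0, 1))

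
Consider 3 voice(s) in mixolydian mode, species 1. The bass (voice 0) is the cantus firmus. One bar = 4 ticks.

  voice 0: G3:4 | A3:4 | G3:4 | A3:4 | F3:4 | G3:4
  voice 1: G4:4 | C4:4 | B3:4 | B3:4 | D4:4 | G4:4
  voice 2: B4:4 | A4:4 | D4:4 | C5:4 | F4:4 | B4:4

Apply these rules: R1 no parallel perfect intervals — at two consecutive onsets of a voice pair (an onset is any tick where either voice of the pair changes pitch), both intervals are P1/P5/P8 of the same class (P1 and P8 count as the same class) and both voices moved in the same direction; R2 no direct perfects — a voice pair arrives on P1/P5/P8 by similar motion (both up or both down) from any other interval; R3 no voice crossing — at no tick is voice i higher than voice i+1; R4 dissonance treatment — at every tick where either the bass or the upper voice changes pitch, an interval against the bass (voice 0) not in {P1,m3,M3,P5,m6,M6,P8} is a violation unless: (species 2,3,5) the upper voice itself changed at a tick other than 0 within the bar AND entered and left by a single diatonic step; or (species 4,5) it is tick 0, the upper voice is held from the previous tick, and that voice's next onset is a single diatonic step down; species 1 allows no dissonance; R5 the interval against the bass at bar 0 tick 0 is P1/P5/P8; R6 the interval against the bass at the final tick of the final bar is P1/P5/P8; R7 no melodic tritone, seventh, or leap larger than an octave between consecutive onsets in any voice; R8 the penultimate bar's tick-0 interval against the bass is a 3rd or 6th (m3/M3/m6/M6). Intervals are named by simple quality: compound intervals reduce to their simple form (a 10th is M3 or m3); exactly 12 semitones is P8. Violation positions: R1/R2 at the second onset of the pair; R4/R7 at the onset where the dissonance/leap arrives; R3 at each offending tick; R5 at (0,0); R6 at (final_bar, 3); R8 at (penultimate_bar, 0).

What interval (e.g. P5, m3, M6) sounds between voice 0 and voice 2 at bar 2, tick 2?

voice 0=G3 voice 2=D4 -> P5

P5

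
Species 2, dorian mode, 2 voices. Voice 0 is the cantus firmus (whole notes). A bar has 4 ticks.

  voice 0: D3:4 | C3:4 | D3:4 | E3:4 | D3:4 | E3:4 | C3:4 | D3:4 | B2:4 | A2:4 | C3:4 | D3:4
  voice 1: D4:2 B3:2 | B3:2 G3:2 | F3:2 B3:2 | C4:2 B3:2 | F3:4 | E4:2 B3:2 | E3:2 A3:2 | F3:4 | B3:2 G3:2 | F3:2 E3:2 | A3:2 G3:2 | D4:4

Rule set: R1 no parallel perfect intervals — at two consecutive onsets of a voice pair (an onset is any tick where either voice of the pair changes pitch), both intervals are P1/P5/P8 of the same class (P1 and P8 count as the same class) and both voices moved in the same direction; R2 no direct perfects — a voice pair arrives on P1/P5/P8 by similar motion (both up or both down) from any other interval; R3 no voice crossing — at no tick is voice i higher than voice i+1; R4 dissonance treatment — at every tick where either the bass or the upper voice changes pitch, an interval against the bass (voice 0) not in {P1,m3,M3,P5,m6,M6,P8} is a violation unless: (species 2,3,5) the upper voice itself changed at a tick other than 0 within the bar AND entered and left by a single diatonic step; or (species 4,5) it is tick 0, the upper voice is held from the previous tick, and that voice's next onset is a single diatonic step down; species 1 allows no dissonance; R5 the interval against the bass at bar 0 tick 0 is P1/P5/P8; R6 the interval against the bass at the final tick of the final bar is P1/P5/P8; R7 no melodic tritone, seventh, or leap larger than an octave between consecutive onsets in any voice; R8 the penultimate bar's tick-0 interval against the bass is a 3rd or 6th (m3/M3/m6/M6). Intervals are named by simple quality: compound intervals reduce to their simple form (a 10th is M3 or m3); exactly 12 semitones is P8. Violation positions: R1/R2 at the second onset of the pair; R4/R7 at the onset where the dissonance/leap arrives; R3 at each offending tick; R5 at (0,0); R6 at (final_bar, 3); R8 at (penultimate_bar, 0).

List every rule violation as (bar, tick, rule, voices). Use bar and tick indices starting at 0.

(1, 0, R4, (0, 1))
(2, 2, R7, (1,))
(4, 0, R7, (1,))
(5, 0, R2, (0, 1))
(5, 0, R7, (1,))
(8, 0, R7, (1,))
(11, 0, R2, (0, 1))

bar 0: v0=D3 v1=D4 downbeat P8
bar 1: v0=C3 v1=B3 downbeat M7
bar 2: v0=D3 v1=F3 downbeat m3
bar 3: v0=E3 v1=C4 downbeat m6
bar 4: v0=D3 v1=F3 downbeat m3
bar 5: v0=E3 v1=E4 downbeat P8
bar 6: v0=C3 v1=E3 downbeat M3
bar 7: v0=D3 v1=F3 downbeat m3
bar 8: v0=B2 v1=B3 downbeat P8
bar 9: v0=A2 v1=F3 downbeat m6
bar 10: v0=C3 v1=A3 downbeat M6
bar 11: v0=D3 v1=D4 downbeat P8
  -> R4 @ bar 1 tick 0 v(0, 1): C3/B3 M7 untreated
  -> R7 @ bar 2 tick 2 v(1,): F3->B3 leap 6st
  -> R7 @ bar 4 tick 0 v(1,): B3->F3 leap 6st
  -> R2 @ bar 5 tick 0 v(0, 1): D3/F3 m3 -> E3/E4 P8 similar
  -> R7 @ bar 5 tick 0 v(1,): F3->E4 leap 11st
  -> R7 @ bar 8 tick 0 v(1,): F3->B3 leap 6st
  -> R2 @ bar 11 tick 0 v(0, 1): C3/G3 P5 -> D3/D4 P8 similar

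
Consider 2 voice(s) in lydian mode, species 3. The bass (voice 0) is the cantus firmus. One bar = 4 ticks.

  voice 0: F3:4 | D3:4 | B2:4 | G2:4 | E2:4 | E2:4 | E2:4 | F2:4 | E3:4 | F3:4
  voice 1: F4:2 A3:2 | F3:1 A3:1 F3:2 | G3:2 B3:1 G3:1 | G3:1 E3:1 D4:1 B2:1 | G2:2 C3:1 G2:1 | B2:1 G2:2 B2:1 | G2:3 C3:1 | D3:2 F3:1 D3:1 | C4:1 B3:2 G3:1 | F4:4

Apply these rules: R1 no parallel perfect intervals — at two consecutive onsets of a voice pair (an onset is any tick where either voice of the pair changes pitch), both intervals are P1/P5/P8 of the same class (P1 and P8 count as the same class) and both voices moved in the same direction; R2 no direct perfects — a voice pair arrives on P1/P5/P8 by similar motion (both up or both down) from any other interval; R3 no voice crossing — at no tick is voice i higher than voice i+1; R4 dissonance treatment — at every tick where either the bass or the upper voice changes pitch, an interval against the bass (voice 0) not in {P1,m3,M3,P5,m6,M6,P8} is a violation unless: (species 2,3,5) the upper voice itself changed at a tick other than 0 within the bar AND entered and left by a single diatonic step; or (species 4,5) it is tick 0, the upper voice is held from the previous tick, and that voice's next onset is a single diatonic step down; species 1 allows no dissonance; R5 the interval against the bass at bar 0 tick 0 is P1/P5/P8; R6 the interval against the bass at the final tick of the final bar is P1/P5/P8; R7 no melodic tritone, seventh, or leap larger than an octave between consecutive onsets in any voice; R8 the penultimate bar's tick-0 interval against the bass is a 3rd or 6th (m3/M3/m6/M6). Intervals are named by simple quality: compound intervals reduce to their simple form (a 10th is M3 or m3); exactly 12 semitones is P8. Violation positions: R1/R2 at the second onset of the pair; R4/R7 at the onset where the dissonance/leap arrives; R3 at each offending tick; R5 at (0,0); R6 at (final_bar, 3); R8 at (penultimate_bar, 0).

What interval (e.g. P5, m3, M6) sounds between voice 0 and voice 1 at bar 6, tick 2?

m3

voice 0=E2 voice 1=G2 -> m3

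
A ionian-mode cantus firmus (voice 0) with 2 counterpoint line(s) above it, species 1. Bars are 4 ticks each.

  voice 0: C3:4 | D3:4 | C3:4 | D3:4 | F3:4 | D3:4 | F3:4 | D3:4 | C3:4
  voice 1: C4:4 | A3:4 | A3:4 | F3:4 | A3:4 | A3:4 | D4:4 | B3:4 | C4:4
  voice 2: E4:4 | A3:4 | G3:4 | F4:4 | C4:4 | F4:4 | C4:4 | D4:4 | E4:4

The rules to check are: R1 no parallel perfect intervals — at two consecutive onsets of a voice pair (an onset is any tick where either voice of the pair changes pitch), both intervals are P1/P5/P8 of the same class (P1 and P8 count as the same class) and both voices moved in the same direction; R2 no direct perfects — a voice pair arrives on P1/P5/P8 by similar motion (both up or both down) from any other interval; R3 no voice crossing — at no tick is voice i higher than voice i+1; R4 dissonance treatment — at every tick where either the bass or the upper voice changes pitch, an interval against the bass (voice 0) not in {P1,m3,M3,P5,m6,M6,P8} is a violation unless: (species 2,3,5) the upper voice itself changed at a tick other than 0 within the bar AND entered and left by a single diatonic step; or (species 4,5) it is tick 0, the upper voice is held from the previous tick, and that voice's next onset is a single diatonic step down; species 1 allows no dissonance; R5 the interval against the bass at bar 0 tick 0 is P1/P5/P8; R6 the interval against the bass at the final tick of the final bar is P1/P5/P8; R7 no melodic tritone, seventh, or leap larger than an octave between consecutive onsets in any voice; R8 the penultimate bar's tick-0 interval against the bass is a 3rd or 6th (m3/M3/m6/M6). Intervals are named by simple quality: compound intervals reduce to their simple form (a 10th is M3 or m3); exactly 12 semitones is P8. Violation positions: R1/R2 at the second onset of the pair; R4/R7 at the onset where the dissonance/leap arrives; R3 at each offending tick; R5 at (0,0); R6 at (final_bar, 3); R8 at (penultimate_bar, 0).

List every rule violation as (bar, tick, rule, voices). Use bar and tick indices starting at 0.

(0, 0, R5, (0, 2))
(1, 0, R2, (1, 2))
(2, 0, R1, (0, 2))
(2, 0, R3, (1, 2))
(2, 1, R3, (1, 2))
(2, 2, R3, (1, 2))
(2, 3, R3, (1, 2))
(3, 0, R7, (2,))
(6, 0, R3, (1, 2))
(6, 1, R3, (1, 2))
(6, 2, R3, (1, 2))
(6, 3, R3, (1, 2))
(7, 0, R8, (0, 2))
(8, 3, R6, (0, 2))

bar 0: v0=C3 v1=C4 v2=E4 downbeat M3
bar 1: v0=D3 v1=A3 v2=A3 downbeat P5
bar 2: v0=C3 v1=A3 v2=G3 downbeat P5
bar 3: v0=D3 v1=F3 v2=F4 downbeat m3
bar 4: v0=F3 v1=A3 v2=C4 downbeat P5
bar 5: v0=D3 v1=A3 v2=F4 downbeat m3
bar 6: v0=F3 v1=D4 v2=C4 downbeat P5
bar 7: v0=D3 v1=B3 v2=D4 downbeat P8
bar 8: v0=C3 v1=C4 v2=E4 downbeat M3
  -> R5 @ bar 0 tick 0 v(0, 2): opens on M3
  -> R2 @ bar 1 tick 0 v(1, 2): C4/E4 M3 -> A3/A3 P1 similar
  -> R1 @ bar 2 tick 0 v(0, 2): D3/A3 P5 -> C3/G3 P5 similar
  -> R3 @ bar 2 tick 0 v(1, 2): A3 above G3
  -> R3 @ bar 2 tick 1 v(1, 2): A3 above G3
  -> R3 @ bar 2 tick 2 v(1, 2): A3 above G3
  -> R3 @ bar 2 tick 3 v(1, 2): A3 above G3
  -> R7 @ bar 3 tick 0 v(2,): G3->F4 leap 10st
  -> R3 @ bar 6 tick 0 v(1, 2): D4 above C4
  -> R3 @ bar 6 tick 1 v(1, 2): D4 above C4
  -> R3 @ bar 6 tick 2 v(1, 2): D4 above C4
  -> R3 @ bar 6 tick 3 v(1, 2): D4 above C4
  -> R8 @ bar 7 tick 0 v(0, 2): penult P8 not 3rd/6th
  -> R6 @ bar 8 tick 3 v(0, 2): closes on M3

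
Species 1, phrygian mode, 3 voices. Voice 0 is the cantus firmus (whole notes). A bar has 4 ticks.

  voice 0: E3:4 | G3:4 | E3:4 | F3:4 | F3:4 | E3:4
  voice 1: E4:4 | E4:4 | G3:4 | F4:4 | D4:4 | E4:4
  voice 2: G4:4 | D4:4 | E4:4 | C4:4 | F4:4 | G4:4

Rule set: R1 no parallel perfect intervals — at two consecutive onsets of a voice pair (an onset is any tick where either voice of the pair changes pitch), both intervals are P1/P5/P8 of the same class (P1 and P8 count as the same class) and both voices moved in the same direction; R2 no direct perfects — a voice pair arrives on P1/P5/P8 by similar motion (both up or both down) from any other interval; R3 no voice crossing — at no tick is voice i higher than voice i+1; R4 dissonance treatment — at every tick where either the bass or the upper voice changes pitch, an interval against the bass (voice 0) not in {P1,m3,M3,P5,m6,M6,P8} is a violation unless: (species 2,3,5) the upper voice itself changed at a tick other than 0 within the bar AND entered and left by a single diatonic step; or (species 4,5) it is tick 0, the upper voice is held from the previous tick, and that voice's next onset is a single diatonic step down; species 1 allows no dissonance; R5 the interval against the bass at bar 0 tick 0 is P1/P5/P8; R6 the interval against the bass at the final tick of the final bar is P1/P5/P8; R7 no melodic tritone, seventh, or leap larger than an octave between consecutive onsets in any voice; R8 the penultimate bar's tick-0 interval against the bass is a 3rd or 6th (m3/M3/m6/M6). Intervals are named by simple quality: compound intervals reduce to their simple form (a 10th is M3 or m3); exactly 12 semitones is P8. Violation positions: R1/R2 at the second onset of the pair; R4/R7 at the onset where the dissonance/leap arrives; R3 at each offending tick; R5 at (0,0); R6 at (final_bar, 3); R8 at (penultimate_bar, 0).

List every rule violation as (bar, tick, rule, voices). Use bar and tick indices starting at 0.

bar 0: v0=E3 v1=E4 v2=G4 downbeat m3
bar 1: v0=G3 v1=E4 v2=D4 downbeat P5
bar 2: v0=E3 v1=G3 v2=E4 downbeat P8
bar 3: v0=F3 v1=F4 v2=C4 downbeat P5
bar 4: v0=F3 v1=D4 v2=F4 downbeat P8
bar 5: v0=E3 v1=E4 v2=G4 downbeat m3
  -> R5 @ bar 0 tick 0 v(0, 2): opens on m3
  -> R3 @ bar 1 tick 0 v(1, 2): E4 above D4
  -> R3 @ bar 1 tick 1 v(1, 2): E4 above D4
  -> R3 @ bar 1 tick 2 v(1, 2): E4 above D4
  -> R3 @ bar 1 tick 3 v(1, 2): E4 above D4
  -> R2 @ bar 3 tick 0 v(0, 1): E3/G3 m3 -> F3/F4 P8 similar
  -> R3 @ bar 3 tick 0 v(1, 2): F4 above C4
  -> R7 @ bar 3 tick 0 v(1,): G3->F4 leap 10st
  -> R3 @ bar 3 tick 1 v(1, 2): F4 above C4
  -> R3 @ bar 3 tick 2 v(1, 2): F4 above C4
  -> R3 @ bar 3 tick 3 v(1, 2): F4 above C4
  -> R8 @ bar 4 tick 0 v(0, 2): penult P8 not 3rd/6th
  -> R6 @ bar 5 tick 3 v(0, 2): closes on m3

(0, 0, R5, (0, 2))
(1, 0, R3, (1, 2))
(1, 1, R3, (1, 2))
(1, 2, R3, (1, 2))
(1, 3, R3, (1, 2))
(3, 0, R2, (0, 1))
(3, 0, R3, (1, 2))
(3, 0, R7, (1,))
(3, 1, R3, (1, 2))
(3, 2, R3, (1, 2))
(3, 3, R3, (1, 2))
(4, 0, R8, (0, 2))
(5, 3, R6, (0, 2))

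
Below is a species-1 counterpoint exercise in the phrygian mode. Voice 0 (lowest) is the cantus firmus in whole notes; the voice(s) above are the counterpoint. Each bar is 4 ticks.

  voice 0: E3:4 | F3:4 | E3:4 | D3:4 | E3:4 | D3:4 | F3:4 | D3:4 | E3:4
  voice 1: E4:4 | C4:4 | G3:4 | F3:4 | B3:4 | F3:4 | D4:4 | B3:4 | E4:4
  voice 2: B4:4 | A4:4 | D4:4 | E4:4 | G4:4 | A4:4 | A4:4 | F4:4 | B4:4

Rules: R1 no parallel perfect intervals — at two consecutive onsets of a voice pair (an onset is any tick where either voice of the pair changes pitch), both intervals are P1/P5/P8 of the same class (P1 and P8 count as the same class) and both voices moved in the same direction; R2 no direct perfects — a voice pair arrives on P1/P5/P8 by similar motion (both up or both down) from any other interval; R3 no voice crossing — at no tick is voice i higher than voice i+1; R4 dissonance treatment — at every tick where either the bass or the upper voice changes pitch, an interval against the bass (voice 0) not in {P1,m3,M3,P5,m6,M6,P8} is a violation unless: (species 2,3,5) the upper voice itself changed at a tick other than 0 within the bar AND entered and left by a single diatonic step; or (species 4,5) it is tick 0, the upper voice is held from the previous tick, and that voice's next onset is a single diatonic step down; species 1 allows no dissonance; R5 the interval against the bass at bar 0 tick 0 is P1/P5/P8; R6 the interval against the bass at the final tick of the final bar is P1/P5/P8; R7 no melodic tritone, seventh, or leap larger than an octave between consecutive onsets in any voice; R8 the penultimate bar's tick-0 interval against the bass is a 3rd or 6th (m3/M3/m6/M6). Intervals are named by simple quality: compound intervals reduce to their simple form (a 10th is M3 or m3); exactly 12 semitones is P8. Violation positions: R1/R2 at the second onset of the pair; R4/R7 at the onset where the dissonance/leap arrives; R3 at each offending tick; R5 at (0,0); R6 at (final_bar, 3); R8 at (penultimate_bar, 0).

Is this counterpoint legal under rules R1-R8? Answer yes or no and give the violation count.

bar 0: v0=E3 v1=E4 v2=B4 (P5)
bar 1: v0=F3 v1=C4 v2=A4 (M3)
bar 2: v0=E3 v1=G3 v2=D4 (m7)
bar 3: v0=D3 v1=F3 v2=E4 (M2)
bar 4: v0=E3 v1=B3 v2=G4 (m3)
bar 5: v0=D3 v1=F3 v2=A4 (P5)
bar 6: v0=F3 v1=D4 v2=A4 (M3)
bar 7: v0=D3 v1=B3 v2=F4 (m3)
bar 8: v0=E3 v1=E4 v2=B4 (P5)
  R2 @ bar2.0: C4/A4 M6 -> G3/D4 P5 similar
  R4 @ bar2.0: E3/D4 m7 untreated
  R4 @ bar3.0: D3/E4 M2 untreated
  R2 @ bar4.0: D3/F3 m3 -> E3/B3 P5 similar
  R7 @ bar4.0: F3->B3 leap 6st
  R7 @ bar5.0: B3->F3 leap 6st
  R2 @ bar8.0: D3/B3 M6 -> E3/E4 P8 similar
  R2 @ bar8.0: D3/F4 m3 -> E3/B4 P5 similar
  R2 @ bar8.0: B3/F4 TT -> E4/B4 P5 similar
  R7 @ bar8.0: F4->B4 leap 6st

No (10 violations)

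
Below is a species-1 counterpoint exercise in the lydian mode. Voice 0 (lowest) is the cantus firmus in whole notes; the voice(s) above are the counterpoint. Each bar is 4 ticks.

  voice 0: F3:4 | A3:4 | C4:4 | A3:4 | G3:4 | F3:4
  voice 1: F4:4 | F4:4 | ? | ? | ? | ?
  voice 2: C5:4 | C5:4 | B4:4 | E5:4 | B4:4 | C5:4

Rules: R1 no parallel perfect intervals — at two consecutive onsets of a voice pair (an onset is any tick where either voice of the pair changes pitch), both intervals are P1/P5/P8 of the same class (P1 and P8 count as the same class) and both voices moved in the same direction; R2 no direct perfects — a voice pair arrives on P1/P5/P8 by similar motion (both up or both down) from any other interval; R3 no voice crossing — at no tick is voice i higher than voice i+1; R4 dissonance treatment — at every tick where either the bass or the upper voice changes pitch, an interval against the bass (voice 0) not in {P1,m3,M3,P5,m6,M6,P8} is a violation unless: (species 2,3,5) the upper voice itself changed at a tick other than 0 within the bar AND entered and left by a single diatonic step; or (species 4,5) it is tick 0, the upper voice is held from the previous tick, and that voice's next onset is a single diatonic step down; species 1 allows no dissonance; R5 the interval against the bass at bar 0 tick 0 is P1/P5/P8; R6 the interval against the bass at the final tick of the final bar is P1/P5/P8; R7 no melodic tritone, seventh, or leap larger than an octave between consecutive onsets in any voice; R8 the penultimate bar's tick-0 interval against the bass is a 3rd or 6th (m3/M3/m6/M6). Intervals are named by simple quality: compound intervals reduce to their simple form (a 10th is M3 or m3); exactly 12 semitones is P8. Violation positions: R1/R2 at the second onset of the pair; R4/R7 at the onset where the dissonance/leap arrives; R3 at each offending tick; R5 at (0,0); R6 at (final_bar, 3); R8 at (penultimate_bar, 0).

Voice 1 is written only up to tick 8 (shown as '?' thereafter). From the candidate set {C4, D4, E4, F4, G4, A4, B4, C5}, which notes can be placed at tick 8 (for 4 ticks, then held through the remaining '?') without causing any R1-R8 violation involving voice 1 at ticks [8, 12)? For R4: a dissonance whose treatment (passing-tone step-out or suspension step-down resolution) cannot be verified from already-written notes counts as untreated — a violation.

{A4, C4}

C4: legal
D4: violates R4
E4: violates R1
F4: violates R4
G4: violates R2
A4: legal
B4: violates R4,R7
C5: violates R2,R3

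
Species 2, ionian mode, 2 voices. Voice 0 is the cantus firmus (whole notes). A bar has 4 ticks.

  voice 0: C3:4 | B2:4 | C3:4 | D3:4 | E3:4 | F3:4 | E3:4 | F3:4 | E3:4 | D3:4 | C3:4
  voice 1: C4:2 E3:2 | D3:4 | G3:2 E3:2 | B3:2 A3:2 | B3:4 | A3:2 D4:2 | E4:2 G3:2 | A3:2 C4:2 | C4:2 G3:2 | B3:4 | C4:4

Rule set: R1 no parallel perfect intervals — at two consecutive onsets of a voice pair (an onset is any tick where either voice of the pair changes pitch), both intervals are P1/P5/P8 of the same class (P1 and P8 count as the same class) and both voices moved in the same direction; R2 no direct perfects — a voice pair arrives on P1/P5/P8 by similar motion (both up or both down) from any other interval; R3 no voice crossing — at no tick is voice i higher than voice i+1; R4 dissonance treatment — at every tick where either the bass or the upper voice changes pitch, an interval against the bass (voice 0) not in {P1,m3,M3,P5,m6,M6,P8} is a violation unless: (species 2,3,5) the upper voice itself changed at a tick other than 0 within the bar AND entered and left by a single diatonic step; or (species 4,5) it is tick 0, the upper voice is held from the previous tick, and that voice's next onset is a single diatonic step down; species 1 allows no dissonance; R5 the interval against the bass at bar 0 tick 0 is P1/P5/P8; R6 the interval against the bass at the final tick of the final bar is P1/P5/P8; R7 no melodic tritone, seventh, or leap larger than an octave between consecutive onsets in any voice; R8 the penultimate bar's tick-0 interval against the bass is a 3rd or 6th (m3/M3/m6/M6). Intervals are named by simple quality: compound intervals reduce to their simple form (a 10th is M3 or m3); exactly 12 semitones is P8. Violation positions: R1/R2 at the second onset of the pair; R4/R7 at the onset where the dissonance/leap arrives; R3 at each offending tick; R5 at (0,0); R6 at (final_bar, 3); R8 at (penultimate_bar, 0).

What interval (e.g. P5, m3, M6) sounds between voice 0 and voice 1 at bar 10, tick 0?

P8

voice 0=C3 voice 1=C4 -> P8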